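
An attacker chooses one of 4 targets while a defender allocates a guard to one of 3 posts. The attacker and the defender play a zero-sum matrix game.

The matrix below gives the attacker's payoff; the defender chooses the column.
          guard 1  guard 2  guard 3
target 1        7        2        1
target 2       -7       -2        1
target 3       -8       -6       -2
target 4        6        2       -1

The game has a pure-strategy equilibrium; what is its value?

Row minima: 1, -7, -8, -1 → the attacker's maximin is 1.
Column maxima: 7, 2, 1 → the defender's minimax is 1.
They coincide at (target 1, guard 3), so the value is 1.

1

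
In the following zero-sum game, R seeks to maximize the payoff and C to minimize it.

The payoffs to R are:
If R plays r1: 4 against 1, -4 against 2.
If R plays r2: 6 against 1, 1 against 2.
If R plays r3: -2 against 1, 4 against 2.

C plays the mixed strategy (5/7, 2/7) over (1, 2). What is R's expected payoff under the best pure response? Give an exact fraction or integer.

32/7

r1: (4)·(5/7) + (-4)·(2/7) = 12/7.
r2: (6)·(5/7) + (1)·(2/7) = 32/7.
r3: (-2)·(5/7) + (4)·(2/7) = -2/7.
The best pure response is r2 with expected payoff 32/7.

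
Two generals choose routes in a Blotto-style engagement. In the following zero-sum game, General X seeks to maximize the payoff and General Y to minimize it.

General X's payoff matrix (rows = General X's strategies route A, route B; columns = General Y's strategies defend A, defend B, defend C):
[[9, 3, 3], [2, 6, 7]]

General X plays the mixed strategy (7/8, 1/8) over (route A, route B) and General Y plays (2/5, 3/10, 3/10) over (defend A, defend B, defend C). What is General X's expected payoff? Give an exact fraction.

Against (2/5, 3/10, 3/10), each row's expected payoff is route A: 27/5; route B: 47/10.
Taking the (7/8, 1/8)-weighted average: (7/8)·(27/5) + (1/8)·(47/10) = 85/16.

85/16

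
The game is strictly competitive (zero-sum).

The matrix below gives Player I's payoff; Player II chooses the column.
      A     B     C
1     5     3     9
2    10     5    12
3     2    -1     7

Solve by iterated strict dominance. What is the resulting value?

5

Column C is strictly dominated by A for Player II (5<9, 10<12, 2<7); eliminate C.
Row 3 is strictly dominated by row 1 (5>2, 3>-1); eliminate 3.
Column A is strictly dominated by B for Player II (3<5, 5<10); eliminate A.
Row 1 is strictly dominated by row 2 (5>3); eliminate 1.
Only (2, B) remains, with payoff 5.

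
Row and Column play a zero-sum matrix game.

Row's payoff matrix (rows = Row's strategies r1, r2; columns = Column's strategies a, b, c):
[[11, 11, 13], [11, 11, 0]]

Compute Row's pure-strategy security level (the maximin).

11

The worst-case payoff for each row is r1: 11, r2: 0.
The best of these is 11.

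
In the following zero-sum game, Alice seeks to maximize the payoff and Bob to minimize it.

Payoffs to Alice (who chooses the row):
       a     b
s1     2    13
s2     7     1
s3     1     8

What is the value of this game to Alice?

Row s3 is strictly dominated by row s1, so Alice never plays it.
The remaining 2×2 game on (s1, s2) × (a, b) has no saddle point. Let Alice play s1 with probability p; indifference gives 2p + 7(1−p) = 13p + (1−p), so p = 6/17.
Similarly Bob's optimal q on a is 12/17, and the value is 2·(12/17) + (13)·(5/17) = 89/17.

89/17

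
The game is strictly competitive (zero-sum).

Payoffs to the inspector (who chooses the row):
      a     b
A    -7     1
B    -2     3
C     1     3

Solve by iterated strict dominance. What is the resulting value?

1

Column b is strictly dominated by a for the inspectee (-7<1, -2<3, 1<3); eliminate b.
Row A is strictly dominated by row B (-2>-7); eliminate A.
Row B is strictly dominated by row C (1>-2); eliminate B.
Only (C, a) remains, with payoff 1.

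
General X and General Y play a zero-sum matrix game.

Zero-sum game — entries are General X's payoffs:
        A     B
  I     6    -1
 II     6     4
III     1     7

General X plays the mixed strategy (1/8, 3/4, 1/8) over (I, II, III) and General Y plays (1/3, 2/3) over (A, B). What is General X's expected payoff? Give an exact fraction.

Against (1/3, 2/3), each row's expected payoff is I: 4/3; II: 14/3; III: 5.
Taking the (1/8, 3/4, 1/8)-weighted average: (1/8)·(4/3) + (3/4)·(14/3) + (1/8)·(5) = 103/24.

103/24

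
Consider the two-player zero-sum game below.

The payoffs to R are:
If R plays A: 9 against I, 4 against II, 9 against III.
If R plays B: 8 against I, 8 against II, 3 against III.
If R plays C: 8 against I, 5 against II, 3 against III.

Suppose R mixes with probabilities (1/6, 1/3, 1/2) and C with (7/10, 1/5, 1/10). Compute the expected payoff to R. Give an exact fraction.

Against (7/10, 1/5, 1/10), each row's expected payoff is A: 8; B: 15/2; C: 69/10.
Taking the (1/6, 1/3, 1/2)-weighted average: (1/6)·(8) + (1/3)·(15/2) + (1/2)·(69/10) = 437/60.

437/60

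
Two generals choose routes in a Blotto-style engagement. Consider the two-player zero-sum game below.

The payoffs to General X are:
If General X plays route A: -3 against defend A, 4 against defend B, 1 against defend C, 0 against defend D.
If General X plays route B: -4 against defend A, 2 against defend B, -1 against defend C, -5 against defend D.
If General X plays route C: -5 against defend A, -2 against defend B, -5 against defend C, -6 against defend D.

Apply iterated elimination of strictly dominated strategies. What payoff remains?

-3

Column defend C is strictly dominated by defend D for General Y (0<1, -5<-1, -6<-5); eliminate defend C.
Row route C is strictly dominated by row route A (-3>-5, 4>-2, 0>-6); eliminate route C.
Column defend B is strictly dominated by defend A for General Y (-3<4, -4<2); eliminate defend B.
Row route B is strictly dominated by row route A (-3>-4, 0>-5); eliminate route B.
Column defend D is strictly dominated by defend A for General Y (-3<0); eliminate defend D.
Only (route A, defend A) remains, with payoff -3.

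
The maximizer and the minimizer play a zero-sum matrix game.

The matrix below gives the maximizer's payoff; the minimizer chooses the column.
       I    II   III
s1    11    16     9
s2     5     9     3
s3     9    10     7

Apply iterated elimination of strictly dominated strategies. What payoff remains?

Column I is strictly dominated by III for the minimizer (9<11, 3<5, 7<9); eliminate I.
Row s3 is strictly dominated by row s1 (16>10, 9>7); eliminate s3.
Row s2 is strictly dominated by row s1 (16>9, 9>3); eliminate s2.
Column II is strictly dominated by III for the minimizer (9<16); eliminate II.
Only (s1, III) remains, with payoff 9.

9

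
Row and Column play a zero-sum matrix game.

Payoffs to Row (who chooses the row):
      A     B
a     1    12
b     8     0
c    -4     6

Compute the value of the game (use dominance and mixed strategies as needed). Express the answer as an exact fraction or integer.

96/19

Row c is strictly dominated by row a, so Row never plays it.
The remaining 2×2 game on (a, b) × (A, B) has no saddle point. Let Row play a with probability p; indifference gives p + 8(1−p) = 12p, so p = 8/19.
Similarly Column's optimal q on A is 12/19, and the value is 1·(12/19) + (12)·(7/19) = 96/19.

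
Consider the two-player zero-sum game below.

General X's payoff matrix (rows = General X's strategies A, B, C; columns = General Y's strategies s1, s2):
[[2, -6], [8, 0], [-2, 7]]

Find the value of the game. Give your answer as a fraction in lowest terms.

Row A is strictly dominated by row B, so General X never plays it.
The remaining 2×2 game on (B, C) × (s1, s2) has no saddle point. Let General X play B with probability p; indifference gives 8p − 2(1−p) = 7(1−p), so p = 9/17.
Similarly General Y's optimal q on s1 is 7/17, and the value is 8·(7/17) + (0)·(10/17) = 56/17.

56/17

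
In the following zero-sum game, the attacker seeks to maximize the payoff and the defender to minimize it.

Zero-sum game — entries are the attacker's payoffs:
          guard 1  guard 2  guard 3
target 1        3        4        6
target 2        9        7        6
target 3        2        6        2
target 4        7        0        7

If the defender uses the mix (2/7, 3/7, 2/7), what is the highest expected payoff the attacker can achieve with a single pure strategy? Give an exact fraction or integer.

target 1: (3)·(2/7) + (4)·(3/7) + (6)·(2/7) = 30/7.
target 2: (9)·(2/7) + (7)·(3/7) + (6)·(2/7) = 51/7.
target 3: (2)·(2/7) + (6)·(3/7) + (2)·(2/7) = 26/7.
target 4: (7)·(2/7) + (0)·(3/7) + (7)·(2/7) = 4.
The best pure response is target 2 with expected payoff 51/7.

51/7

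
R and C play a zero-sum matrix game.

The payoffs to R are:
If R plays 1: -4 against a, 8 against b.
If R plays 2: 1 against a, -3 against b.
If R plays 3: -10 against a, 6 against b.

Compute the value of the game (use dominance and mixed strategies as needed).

-1/4

Row 3 is strictly dominated by row 1, so R never plays it.
The remaining 2×2 game on (1, 2) × (a, b) has no saddle point. Let R play 1 with probability p; indifference gives −4p + (1−p) = 8p − 3(1−p), so p = 1/4.
Similarly C's optimal q on a is 11/16, and the value is -4·(11/16) + (8)·(5/16) = -1/4.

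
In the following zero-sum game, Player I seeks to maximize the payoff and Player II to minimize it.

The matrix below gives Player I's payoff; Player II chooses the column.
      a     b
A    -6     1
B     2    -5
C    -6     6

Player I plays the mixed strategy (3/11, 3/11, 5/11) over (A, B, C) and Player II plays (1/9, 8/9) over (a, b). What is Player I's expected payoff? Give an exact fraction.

34/33

Against (1/9, 8/9), each row's expected payoff is A: 2/9; B: -38/9; C: 14/3.
Taking the (3/11, 3/11, 5/11)-weighted average: (3/11)·(2/9) + (3/11)·(-38/9) + (5/11)·(14/3) = 34/33.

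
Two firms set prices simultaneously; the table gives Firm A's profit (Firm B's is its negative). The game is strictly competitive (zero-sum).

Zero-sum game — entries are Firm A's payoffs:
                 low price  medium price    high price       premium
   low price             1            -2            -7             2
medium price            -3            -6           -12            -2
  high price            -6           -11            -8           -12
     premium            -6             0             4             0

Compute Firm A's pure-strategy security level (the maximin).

-6

The worst-case payoff for each row is low price: -7, medium price: -12, high price: -12, premium: -6.
The best of these is -6.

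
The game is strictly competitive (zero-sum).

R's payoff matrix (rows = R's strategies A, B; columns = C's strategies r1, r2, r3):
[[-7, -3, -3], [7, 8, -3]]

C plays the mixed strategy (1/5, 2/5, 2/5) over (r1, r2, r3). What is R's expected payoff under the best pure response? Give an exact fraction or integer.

A: (-7)·(1/5) + (-3)·(2/5) + (-3)·(2/5) = -19/5.
B: (7)·(1/5) + (8)·(2/5) + (-3)·(2/5) = 17/5.
The best pure response is B with expected payoff 17/5.

17/5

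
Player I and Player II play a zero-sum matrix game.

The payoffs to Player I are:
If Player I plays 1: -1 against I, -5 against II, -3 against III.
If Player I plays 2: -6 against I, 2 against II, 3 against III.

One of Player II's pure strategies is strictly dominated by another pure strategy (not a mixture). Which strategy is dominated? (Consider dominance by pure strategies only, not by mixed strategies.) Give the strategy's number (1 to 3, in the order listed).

Player II prefers columns that give Player I less. Compare III with II: -5 < -3, 2 < 3.
So II strictly dominates III for Player II; III is strictly dominated.

3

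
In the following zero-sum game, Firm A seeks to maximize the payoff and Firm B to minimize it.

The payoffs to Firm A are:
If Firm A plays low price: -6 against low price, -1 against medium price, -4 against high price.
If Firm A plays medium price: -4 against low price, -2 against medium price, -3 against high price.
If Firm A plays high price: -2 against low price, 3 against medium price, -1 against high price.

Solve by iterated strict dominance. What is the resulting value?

Row medium price is strictly dominated by row high price (-2>-4, 3>-2, -1>-3); eliminate medium price.
Row low price is strictly dominated by row high price (-2>-6, 3>-1, -1>-4); eliminate low price.
Column high price is strictly dominated by low price for Firm B (-2<-1); eliminate high price.
Column medium price is strictly dominated by low price for Firm B (-2<3); eliminate medium price.
Only (high price, low price) remains, with payoff -2.

-2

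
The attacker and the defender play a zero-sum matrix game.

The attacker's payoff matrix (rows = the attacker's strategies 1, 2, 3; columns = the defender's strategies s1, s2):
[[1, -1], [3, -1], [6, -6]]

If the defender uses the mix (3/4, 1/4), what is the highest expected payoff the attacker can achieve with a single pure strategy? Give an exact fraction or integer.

3

1: (1)·(3/4) + (-1)·(1/4) = 1/2.
2: (3)·(3/4) + (-1)·(1/4) = 2.
3: (6)·(3/4) + (-6)·(1/4) = 3.
The best pure response is 3 with expected payoff 3.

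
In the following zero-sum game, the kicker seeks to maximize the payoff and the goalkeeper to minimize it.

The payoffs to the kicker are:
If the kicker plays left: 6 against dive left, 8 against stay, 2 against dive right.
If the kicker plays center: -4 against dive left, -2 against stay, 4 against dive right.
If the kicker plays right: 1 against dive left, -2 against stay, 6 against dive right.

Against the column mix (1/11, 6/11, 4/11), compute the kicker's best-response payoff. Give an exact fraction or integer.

left: (6)·(1/11) + (8)·(6/11) + (2)·(4/11) = 62/11.
center: (-4)·(1/11) + (-2)·(6/11) + (4)·(4/11) = 0.
right: (1)·(1/11) + (-2)·(6/11) + (6)·(4/11) = 13/11.
The best pure response is left with expected payoff 62/11.

62/11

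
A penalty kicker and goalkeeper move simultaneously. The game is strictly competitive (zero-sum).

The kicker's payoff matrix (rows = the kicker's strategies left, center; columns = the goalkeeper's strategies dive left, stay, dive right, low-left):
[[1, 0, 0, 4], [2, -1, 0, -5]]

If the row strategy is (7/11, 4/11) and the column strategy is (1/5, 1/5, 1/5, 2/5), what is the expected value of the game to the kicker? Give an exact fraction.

Against (1/5, 1/5, 1/5, 2/5), each row's expected payoff is left: 9/5; center: -9/5.
Taking the (7/11, 4/11)-weighted average: (7/11)·(9/5) + (4/11)·(-9/5) = 27/55.

27/55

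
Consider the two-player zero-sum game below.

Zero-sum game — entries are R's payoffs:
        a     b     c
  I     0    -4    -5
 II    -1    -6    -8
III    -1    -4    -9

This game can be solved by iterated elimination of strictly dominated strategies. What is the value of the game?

-5

Row II is strictly dominated by row I (0>-1, -4>-6, -5>-8); eliminate II.
Column b is strictly dominated by c for C (-5<-4, -9<-4); eliminate b.
Row III is strictly dominated by row I (0>-1, -5>-9); eliminate III.
Column a is strictly dominated by c for C (-5<0); eliminate a.
Only (I, c) remains, with payoff -5.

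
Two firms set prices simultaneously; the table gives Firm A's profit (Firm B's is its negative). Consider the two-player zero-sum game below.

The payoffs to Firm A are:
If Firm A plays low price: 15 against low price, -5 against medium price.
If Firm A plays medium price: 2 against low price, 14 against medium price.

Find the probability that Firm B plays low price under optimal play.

Row minima are -5 and 2, so Firm A's maximin is 2; column maxima are 15 and 14, so Firm B's minimax is 14. These differ, so the equilibrium is in mixed strategies.
Let Firm B play low price with probability q. Firm A is indifferent when 15q − 5(1−q) = 2q + 14(1−q), giving q = 19/32.

19/32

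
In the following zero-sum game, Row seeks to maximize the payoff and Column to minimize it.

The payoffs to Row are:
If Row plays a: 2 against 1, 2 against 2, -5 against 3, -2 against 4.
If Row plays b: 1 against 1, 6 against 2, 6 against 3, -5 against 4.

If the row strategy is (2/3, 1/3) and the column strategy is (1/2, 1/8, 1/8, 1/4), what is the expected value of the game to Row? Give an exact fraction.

Against (1/2, 1/8, 1/8, 1/4), each row's expected payoff is a: 1/8; b: 3/4.
Taking the (2/3, 1/3)-weighted average: (2/3)·(1/8) + (1/3)·(3/4) = 1/3.

1/3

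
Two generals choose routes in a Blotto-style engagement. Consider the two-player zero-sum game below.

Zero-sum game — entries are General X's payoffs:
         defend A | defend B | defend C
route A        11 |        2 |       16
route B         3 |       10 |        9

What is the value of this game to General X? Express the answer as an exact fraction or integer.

Column defend C is strictly dominated by defend A for General Y (it gives General X more in every row).
The remaining 2×2 game on (route A, route B) × (defend A, defend B) has no saddle point. Let General X play route A with probability p; indifference gives 11p + 3(1−p) = 2p + 10(1−p), so p = 7/16.
Similarly General Y's optimal q on defend A is 1/2, and the value is 11·(1/2) + (2)·(1/2) = 13/2.

13/2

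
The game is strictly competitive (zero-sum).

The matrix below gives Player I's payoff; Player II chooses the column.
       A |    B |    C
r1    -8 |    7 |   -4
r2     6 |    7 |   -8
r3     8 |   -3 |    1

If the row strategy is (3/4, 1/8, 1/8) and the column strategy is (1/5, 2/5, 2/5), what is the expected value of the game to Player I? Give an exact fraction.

Against (1/5, 2/5, 2/5), each row's expected payoff is r1: -2/5; r2: 4/5; r3: 4/5.
Taking the (3/4, 1/8, 1/8)-weighted average: (3/4)·(-2/5) + (1/8)·(4/5) + (1/8)·(4/5) = -1/10.

-1/10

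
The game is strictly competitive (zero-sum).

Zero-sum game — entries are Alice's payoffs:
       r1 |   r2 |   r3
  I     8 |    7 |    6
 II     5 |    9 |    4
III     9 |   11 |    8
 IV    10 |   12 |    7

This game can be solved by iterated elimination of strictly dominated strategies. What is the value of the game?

8

Row I is strictly dominated by row III (9>8, 11>7, 8>6); eliminate I.
Column r2 is strictly dominated by r1 for Bob (5<9, 9<11, 10<12); eliminate r2.
Column r1 is strictly dominated by r3 for Bob (4<5, 8<9, 7<10); eliminate r1.
Row IV is strictly dominated by row III (8>7); eliminate IV.
Row II is strictly dominated by row III (8>4); eliminate II.
Only (III, r3) remains, with payoff 8.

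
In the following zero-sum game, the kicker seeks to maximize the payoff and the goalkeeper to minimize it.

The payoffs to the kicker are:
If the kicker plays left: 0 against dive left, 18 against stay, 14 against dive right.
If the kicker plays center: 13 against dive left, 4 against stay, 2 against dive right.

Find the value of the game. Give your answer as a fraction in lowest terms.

Column stay is strictly dominated by dive right for the goalkeeper (it gives the kicker more in every row).
The remaining 2×2 game on (left, center) × (dive left, dive right) has no saddle point. Let the kicker play left with probability p; indifference gives 13(1−p) = 14p + 2(1−p), so p = 11/25.
Similarly the goalkeeper's optimal q on dive left is 12/25, and the value is 0·(12/25) + (14)·(13/25) = 182/25.

182/25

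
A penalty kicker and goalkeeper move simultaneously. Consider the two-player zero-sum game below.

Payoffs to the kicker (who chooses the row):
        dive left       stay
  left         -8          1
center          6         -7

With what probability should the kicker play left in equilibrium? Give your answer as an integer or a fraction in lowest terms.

Row minima are -8 and -7, so the kicker's maximin is -7; column maxima are 6 and 1, so the goalkeeper's minimax is 1. These differ, so the equilibrium is in mixed strategies.
Let the kicker play left with probability p. The goalkeeper is indifferent when −8p + 6(1−p) = p − 7(1−p), giving p = 13/22.

13/22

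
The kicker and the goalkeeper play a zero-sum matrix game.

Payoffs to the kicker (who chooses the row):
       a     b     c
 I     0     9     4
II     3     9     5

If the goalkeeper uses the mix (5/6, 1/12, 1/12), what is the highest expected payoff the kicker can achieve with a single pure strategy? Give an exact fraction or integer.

11/3

I: (0)·(5/6) + (9)·(1/12) + (4)·(1/12) = 13/12.
II: (3)·(5/6) + (9)·(1/12) + (5)·(1/12) = 11/3.
The best pure response is II with expected payoff 11/3.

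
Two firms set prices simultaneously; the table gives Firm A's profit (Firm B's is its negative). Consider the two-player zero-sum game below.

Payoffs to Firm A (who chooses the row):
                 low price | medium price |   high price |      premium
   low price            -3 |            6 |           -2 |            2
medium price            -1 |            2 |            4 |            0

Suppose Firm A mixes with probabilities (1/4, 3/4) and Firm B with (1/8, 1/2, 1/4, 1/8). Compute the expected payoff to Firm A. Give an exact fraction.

Against (1/8, 1/2, 1/4, 1/8), each row's expected payoff is low price: 19/8; medium price: 15/8.
Taking the (1/4, 3/4)-weighted average: (1/4)·(19/8) + (3/4)·(15/8) = 2.

2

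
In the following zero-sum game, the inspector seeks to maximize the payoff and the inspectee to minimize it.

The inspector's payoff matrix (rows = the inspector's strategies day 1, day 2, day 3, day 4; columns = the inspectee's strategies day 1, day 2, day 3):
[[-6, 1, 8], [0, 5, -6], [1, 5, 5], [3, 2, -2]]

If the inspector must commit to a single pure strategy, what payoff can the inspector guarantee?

The worst-case payoff for each row is day 1: -6, day 2: -6, day 3: 1, day 4: -2.
The best of these is 1.

1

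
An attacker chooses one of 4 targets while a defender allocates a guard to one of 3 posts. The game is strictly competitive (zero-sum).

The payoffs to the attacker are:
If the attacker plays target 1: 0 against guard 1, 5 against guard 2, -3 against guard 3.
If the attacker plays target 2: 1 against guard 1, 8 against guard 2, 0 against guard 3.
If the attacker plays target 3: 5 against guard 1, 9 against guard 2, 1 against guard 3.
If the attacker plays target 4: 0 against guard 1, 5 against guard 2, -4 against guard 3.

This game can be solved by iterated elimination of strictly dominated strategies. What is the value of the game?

Row target 2 is strictly dominated by row target 3 (5>1, 9>8, 1>0); eliminate target 2.
Row target 4 is strictly dominated by row target 3 (5>0, 9>5, 1>-4); eliminate target 4.
Row target 1 is strictly dominated by row target 3 (5>0, 9>5, 1>-3); eliminate target 1.
Column guard 2 is strictly dominated by guard 1 for the defender (5<9); eliminate guard 2.
Column guard 1 is strictly dominated by guard 3 for the defender (1<5); eliminate guard 1.
Only (target 3, guard 3) remains, with payoff 1.

1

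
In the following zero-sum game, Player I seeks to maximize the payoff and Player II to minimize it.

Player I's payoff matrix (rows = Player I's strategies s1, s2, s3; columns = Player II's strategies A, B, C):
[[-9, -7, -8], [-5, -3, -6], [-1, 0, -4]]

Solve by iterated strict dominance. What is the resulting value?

Column B is strictly dominated by A for Player II (-9<-7, -5<-3, -1<0); eliminate B.
Row s1 is strictly dominated by row s2 (-5>-9, -6>-8); eliminate s1.
Column A is strictly dominated by C for Player II (-6<-5, -4<-1); eliminate A.
Row s2 is strictly dominated by row s3 (-4>-6); eliminate s2.
Only (s3, C) remains, with payoff -4.

-4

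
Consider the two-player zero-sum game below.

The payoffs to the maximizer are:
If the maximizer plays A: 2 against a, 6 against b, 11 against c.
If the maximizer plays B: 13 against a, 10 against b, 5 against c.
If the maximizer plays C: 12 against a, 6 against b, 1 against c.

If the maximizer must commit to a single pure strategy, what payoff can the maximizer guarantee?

The worst-case payoff for each row is A: 2, B: 5, C: 1.
The best of these is 5.

5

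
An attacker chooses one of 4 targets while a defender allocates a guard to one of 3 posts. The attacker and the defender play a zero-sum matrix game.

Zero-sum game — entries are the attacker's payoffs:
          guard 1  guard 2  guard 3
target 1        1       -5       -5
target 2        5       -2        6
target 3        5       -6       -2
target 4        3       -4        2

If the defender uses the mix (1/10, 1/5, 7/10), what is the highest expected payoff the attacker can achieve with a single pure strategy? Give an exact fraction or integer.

43/10

target 1: (1)·(1/10) + (-5)·(1/5) + (-5)·(7/10) = -22/5.
target 2: (5)·(1/10) + (-2)·(1/5) + (6)·(7/10) = 43/10.
target 3: (5)·(1/10) + (-6)·(1/5) + (-2)·(7/10) = -21/10.
target 4: (3)·(1/10) + (-4)·(1/5) + (2)·(7/10) = 9/10.
The best pure response is target 2 with expected payoff 43/10.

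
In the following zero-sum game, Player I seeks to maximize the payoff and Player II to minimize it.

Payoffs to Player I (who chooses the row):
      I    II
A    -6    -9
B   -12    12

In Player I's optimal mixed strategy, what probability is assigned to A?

8/9

Row minima are -9 and -12, so Player I's maximin is -9; column maxima are -6 and 12, so Player II's minimax is -6. These differ, so the equilibrium is in mixed strategies.
Let Player I play A with probability p. Player II is indifferent when −6p − 12(1−p) = −9p + 12(1−p), giving p = 8/9.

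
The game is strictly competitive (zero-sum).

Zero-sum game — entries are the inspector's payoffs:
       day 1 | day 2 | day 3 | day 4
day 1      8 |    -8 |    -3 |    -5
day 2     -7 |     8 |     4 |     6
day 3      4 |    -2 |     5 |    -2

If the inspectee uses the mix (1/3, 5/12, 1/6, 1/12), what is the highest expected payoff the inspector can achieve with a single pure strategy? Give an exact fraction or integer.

day 1: (8)·(1/3) + (-8)·(5/12) + (-3)·(1/6) + (-5)·(1/12) = -19/12.
day 2: (-7)·(1/3) + (8)·(5/12) + (4)·(1/6) + (6)·(1/12) = 13/6.
day 3: (4)·(1/3) + (-2)·(5/12) + (5)·(1/6) + (-2)·(1/12) = 7/6.
The best pure response is day 2 with expected payoff 13/6.

13/6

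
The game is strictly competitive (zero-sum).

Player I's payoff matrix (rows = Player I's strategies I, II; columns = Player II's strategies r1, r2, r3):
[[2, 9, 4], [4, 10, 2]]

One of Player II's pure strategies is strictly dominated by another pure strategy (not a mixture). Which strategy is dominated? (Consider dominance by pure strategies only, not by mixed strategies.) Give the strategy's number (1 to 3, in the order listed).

2

Player II prefers columns that give Player I less. Compare r2 with r1: 2 < 9, 4 < 10.
So r1 strictly dominates r2 for Player II; r2 is strictly dominated.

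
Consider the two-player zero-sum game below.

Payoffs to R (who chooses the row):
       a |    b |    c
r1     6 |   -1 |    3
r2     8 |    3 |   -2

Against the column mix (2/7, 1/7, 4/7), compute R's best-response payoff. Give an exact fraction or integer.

23/7

r1: (6)·(2/7) + (-1)·(1/7) + (3)·(4/7) = 23/7.
r2: (8)·(2/7) + (3)·(1/7) + (-2)·(4/7) = 11/7.
The best pure response is r1 with expected payoff 23/7.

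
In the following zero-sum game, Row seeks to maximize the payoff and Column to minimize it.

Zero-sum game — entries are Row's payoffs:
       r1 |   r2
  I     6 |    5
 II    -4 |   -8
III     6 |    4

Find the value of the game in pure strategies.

Row minima: 5, -8, 4 → Row's maximin is 5.
Column maxima: 6, 5 → Column's minimax is 5.
They coincide at (I, r2), so the value is 5.

5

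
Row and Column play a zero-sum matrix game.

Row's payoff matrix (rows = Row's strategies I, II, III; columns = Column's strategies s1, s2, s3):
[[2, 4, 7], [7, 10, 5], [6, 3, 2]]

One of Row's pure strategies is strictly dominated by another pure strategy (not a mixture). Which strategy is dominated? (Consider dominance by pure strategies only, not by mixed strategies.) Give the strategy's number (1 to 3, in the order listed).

3

Compare III with II: 7 > 6, 10 > 3, 5 > 2.
So II strictly dominates III for Row; III is strictly dominated.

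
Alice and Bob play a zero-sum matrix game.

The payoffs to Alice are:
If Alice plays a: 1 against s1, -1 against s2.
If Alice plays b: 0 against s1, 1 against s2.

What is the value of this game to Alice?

1/3

Row minima are -1 and 0, so Alice's maximin is 0; column maxima are 1 and 1, so Bob's minimax is 1. These differ, so the equilibrium is in mixed strategies.
Let Alice play a with probability p. Bob is indifferent when p = −p + (1−p), giving p = 1/3.
Let Bob play s1 with probability q. Alice is indifferent when q − (1−q) = (1−q), giving q = 2/3.
The value is 1·(2/3) + (-1)·(1/3) = 1/3.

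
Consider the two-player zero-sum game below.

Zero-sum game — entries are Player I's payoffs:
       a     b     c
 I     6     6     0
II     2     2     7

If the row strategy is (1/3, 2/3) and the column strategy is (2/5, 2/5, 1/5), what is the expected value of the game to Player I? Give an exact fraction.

Against (2/5, 2/5, 1/5), each row's expected payoff is I: 24/5; II: 3.
Taking the (1/3, 2/3)-weighted average: (1/3)·(24/5) + (2/3)·(3) = 18/5.

18/5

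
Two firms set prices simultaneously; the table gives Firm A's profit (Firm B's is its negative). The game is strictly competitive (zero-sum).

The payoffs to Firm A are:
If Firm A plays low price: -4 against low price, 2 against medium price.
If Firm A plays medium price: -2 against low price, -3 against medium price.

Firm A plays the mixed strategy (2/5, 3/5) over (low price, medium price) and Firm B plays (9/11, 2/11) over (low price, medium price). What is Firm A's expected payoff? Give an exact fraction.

Against (9/11, 2/11), each row's expected payoff is low price: -32/11; medium price: -24/11.
Taking the (2/5, 3/5)-weighted average: (2/5)·(-32/11) + (3/5)·(-24/11) = -136/55.

-136/55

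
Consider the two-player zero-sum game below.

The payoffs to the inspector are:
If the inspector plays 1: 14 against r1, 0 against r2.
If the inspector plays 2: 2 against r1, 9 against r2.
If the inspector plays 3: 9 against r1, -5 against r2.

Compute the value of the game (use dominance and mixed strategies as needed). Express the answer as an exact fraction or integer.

Row 3 is strictly dominated by row 1, so the inspector never plays it.
The remaining 2×2 game on (1, 2) × (r1, r2) has no saddle point. Let the inspector play 1 with probability p; indifference gives 14p + 2(1−p) = 9(1−p), so p = 1/3.
Similarly the inspectee's optimal q on r1 is 3/7, and the value is 14·(3/7) + (0)·(4/7) = 6.

6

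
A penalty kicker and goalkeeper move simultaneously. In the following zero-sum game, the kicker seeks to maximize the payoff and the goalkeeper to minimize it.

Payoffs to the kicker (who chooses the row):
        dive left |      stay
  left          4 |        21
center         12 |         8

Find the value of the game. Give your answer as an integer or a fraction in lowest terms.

Row minima are 4 and 8, so the kicker's maximin is 8; column maxima are 12 and 21, so the goalkeeper's minimax is 12. These differ, so the equilibrium is in mixed strategies.
Let the kicker play left with probability p. The goalkeeper is indifferent when 4p + 12(1−p) = 21p + 8(1−p), giving p = 4/21.
Let the goalkeeper play dive left with probability q. The kicker is indifferent when 4q + 21(1−q) = 12q + 8(1−q), giving q = 13/21.
The value is 4·(13/21) + (21)·(8/21) = 220/21.

220/21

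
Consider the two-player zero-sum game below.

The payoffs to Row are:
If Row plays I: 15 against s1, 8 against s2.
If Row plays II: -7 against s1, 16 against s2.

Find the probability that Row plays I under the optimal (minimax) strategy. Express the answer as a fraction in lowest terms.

Row minima are 8 and -7, so Row's maximin is 8; column maxima are 15 and 16, so Column's minimax is 15. These differ, so the equilibrium is in mixed strategies.
Let Row play I with probability p. Column is indifferent when 15p − 7(1−p) = 8p + 16(1−p), giving p = 23/30.

23/30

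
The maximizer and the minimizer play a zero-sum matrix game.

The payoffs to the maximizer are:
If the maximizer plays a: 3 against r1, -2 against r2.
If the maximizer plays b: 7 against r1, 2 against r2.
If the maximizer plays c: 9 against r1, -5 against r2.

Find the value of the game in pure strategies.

2

Row minima: -2, 2, -5 → the maximizer's maximin is 2.
Column maxima: 9, 2 → the minimizer's minimax is 2.
They coincide at (b, r2), so the value is 2.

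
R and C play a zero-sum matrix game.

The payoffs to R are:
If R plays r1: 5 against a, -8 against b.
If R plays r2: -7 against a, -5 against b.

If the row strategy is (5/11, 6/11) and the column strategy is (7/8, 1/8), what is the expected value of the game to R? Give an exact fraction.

Against (7/8, 1/8), each row's expected payoff is r1: 27/8; r2: -27/4.
Taking the (5/11, 6/11)-weighted average: (5/11)·(27/8) + (6/11)·(-27/4) = -189/88.

-189/88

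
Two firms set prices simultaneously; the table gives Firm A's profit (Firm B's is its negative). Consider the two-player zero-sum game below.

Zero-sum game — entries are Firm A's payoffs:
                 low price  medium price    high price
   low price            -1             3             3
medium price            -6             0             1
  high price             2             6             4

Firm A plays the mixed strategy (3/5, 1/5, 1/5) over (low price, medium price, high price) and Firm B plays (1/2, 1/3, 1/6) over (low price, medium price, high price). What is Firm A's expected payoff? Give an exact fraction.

Against (1/2, 1/3, 1/6), each row's expected payoff is low price: 1; medium price: -17/6; high price: 11/3.
Taking the (3/5, 1/5, 1/5)-weighted average: (3/5)·(1) + (1/5)·(-17/6) + (1/5)·(11/3) = 23/30.

23/30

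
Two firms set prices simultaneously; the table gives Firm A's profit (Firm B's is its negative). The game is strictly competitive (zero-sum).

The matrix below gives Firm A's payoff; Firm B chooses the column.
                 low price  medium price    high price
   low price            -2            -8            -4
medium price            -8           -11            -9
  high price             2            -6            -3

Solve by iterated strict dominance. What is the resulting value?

-6

Row low price is strictly dominated by row high price (2>-2, -6>-8, -3>-4); eliminate low price.
Column low price is strictly dominated by medium price for Firm B (-11<-8, -6<2); eliminate low price.
Row medium price is strictly dominated by row high price (-6>-11, -3>-9); eliminate medium price.
Column high price is strictly dominated by medium price for Firm B (-6<-3); eliminate high price.
Only (high price, medium price) remains, with payoff -6.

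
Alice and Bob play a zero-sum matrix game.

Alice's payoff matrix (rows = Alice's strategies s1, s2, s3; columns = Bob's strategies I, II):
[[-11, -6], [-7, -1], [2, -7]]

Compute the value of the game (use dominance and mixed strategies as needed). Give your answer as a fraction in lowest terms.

Row s1 is strictly dominated by row s2, so Alice never plays it.
The remaining 2×2 game on (s2, s3) × (I, II) has no saddle point. Let Alice play s2 with probability p; indifference gives −7p + 2(1−p) = −p − 7(1−p), so p = 3/5.
Similarly Bob's optimal q on I is 2/5, and the value is -7·(2/5) + (-1)·(3/5) = -17/5.

-17/5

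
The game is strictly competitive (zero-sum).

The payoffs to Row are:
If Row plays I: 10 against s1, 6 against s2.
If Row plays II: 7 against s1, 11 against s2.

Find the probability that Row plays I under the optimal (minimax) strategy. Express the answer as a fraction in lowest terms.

Row minima are 6 and 7, so Row's maximin is 7; column maxima are 10 and 11, so Column's minimax is 10. These differ, so the equilibrium is in mixed strategies.
Let Row play I with probability p. Column is indifferent when 10p + 7(1−p) = 6p + 11(1−p), giving p = 1/2.

1/2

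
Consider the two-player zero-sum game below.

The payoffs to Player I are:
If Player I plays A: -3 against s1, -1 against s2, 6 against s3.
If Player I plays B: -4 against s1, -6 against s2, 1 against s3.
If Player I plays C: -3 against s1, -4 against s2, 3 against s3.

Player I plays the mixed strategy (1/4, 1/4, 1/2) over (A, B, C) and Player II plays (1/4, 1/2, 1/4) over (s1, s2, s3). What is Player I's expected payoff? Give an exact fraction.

-15/8

Against (1/4, 1/2, 1/4), each row's expected payoff is A: 1/4; B: -15/4; C: -2.
Taking the (1/4, 1/4, 1/2)-weighted average: (1/4)·(1/4) + (1/4)·(-15/4) + (1/2)·(-2) = -15/8.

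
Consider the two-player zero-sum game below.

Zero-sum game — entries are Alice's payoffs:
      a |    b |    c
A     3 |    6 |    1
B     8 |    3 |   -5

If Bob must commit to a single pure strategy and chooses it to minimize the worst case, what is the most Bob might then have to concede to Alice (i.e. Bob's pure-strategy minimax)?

1

The worst case (largest entry) in each column is a: 8, b: 6, c: 1.
The best (smallest) of these is 1.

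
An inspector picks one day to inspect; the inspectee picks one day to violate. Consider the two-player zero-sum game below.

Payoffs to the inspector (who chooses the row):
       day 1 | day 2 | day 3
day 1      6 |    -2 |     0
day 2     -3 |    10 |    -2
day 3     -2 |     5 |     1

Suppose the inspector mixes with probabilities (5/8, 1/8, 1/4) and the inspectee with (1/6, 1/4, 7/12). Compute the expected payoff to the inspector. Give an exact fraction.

Against (1/6, 1/4, 7/12), each row's expected payoff is day 1: 1/2; day 2: 5/6; day 3: 3/2.
Taking the (5/8, 1/8, 1/4)-weighted average: (5/8)·(1/2) + (1/8)·(5/6) + (1/4)·(3/2) = 19/24.

19/24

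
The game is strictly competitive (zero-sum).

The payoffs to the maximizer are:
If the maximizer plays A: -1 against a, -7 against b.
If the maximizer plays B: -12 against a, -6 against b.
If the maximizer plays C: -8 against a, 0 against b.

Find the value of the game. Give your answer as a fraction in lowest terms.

Row B is strictly dominated by row C, so the maximizer never plays it.
The remaining 2×2 game on (A, C) × (a, b) has no saddle point. Let the maximizer play A with probability p; indifference gives −p − 8(1−p) = −7p, so p = 4/7.
Similarly the minimizer's optimal q on a is 1/2, and the value is -1·(1/2) + (-7)·(1/2) = -4.

-4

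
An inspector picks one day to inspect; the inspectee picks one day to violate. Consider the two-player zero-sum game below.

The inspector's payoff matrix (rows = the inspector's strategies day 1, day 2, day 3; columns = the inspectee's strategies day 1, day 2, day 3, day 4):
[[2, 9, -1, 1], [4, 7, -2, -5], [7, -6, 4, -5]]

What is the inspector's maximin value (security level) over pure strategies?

The worst-case payoff for each row is day 1: -1, day 2: -5, day 3: -6.
The best of these is -1.

-1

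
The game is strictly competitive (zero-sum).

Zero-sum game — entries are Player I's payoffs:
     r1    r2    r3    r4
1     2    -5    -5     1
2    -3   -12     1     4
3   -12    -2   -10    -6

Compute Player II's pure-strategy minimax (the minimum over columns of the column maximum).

The worst case (largest entry) in each column is r1: 2, r2: -2, r3: 1, r4: 4.
The best (smallest) of these is -2.

-2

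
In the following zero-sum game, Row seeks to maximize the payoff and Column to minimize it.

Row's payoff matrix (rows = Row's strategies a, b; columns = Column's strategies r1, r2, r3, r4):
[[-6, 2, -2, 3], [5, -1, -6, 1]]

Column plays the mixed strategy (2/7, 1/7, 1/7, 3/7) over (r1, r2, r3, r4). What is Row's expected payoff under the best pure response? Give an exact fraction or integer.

a: (-6)·(2/7) + (2)·(1/7) + (-2)·(1/7) + (3)·(3/7) = -3/7.
b: (5)·(2/7) + (-1)·(1/7) + (-6)·(1/7) + (1)·(3/7) = 6/7.
The best pure response is b with expected payoff 6/7.

6/7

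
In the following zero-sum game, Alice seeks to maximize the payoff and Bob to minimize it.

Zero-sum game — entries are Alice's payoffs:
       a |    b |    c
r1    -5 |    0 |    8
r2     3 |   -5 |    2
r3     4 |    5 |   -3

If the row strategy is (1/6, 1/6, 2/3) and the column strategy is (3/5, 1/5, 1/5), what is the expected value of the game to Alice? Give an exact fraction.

11/6

Against (3/5, 1/5, 1/5), each row's expected payoff is r1: -7/5; r2: 6/5; r3: 14/5.
Taking the (1/6, 1/6, 2/3)-weighted average: (1/6)·(-7/5) + (1/6)·(6/5) + (2/3)·(14/5) = 11/6.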